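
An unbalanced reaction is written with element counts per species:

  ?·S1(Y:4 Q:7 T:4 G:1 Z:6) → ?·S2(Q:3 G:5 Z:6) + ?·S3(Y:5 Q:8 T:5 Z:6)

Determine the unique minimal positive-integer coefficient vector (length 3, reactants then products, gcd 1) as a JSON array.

Y: 5·4 = 20 | 1·0+4·5 = 20
Q: 5·7 = 35 | 1·3+4·8 = 35
T: 5·4 = 20 | 1·0+4·5 = 20
G: 5·1 = 5 | 1·5+4·0 = 5
Z: 5·6 = 30 | 1·6+4·6 = 30
gcd(5,1,4) = 1

Coefficients: [5, 1, 4]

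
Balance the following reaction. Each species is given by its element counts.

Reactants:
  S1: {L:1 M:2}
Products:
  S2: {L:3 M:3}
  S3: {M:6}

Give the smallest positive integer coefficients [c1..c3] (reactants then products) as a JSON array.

L: 6·1 = 6 | 2·3+1·0 = 6
M: 6·2 = 12 | 2·3+1·6 = 12
gcd(6,2,1) = 1

Coefficients: [6, 2, 1]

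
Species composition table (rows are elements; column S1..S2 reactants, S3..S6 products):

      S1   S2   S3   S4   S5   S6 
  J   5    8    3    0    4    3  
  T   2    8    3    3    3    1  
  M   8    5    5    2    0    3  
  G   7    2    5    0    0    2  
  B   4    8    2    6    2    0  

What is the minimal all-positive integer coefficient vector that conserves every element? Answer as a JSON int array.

Coefficients: [1, 5, 1, 5, 6, 6]

J: 1·5+5·8 = 45 | 1·3+5·0+6·4+6·3 = 45
T: 1·2+5·8 = 42 | 1·3+5·3+6·3+6·1 = 42
M: 1·8+5·5 = 33 | 1·5+5·2+6·0+6·3 = 33
G: 1·7+5·2 = 17 | 1·5+5·0+6·0+6·2 = 17
B: 1·4+5·8 = 44 | 1·2+5·6+6·2+6·0 = 44
gcd(1,5,1,5,6,6) = 1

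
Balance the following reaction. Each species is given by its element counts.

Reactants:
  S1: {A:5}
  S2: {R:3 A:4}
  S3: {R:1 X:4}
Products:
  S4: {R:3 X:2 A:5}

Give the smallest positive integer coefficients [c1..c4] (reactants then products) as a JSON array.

Coefficients: [2, 5, 3, 6]

R: 2·0+5·3+3·1 = 18 | 6·3 = 18
X: 2·0+5·0+3·4 = 12 | 6·2 = 12
A: 2·5+5·4+3·0 = 30 | 6·5 = 30
gcd(2,5,3,6) = 1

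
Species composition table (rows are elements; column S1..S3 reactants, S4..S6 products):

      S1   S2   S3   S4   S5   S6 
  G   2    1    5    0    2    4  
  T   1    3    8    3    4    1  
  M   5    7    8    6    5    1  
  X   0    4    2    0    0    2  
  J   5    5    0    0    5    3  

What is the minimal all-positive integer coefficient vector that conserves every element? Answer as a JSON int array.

G: 4·2+1·1+3·5 = 24 | 6·0+2·2+5·4 = 24
T: 4·1+1·3+3·8 = 31 | 6·3+2·4+5·1 = 31
M: 4·5+1·7+3·8 = 51 | 6·6+2·5+5·1 = 51
X: 4·0+1·4+3·2 = 10 | 6·0+2·0+5·2 = 10
J: 4·5+1·5+3·0 = 25 | 6·0+2·5+5·3 = 25
gcd(4,1,3,6,2,5) = 1

Coefficients: [4, 1, 3, 6, 2, 5]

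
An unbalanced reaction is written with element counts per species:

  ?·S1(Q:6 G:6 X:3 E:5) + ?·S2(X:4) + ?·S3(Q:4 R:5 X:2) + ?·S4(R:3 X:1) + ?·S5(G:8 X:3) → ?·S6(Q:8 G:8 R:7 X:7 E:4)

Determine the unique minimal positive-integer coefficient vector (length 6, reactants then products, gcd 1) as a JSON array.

Coefficients: [4, 1, 4, 5, 2, 5]

Q: 4·6+1·0+4·4+5·0+2·0 = 40 | 5·8 = 40
G: 4·6+1·0+4·0+5·0+2·8 = 40 | 5·8 = 40
R: 4·0+1·0+4·5+5·3+2·0 = 35 | 5·7 = 35
X: 4·3+1·4+4·2+5·1+2·3 = 35 | 5·7 = 35
E: 4·5+1·0+4·0+5·0+2·0 = 20 | 5·4 = 20
gcd(4,1,4,5,2,5) = 1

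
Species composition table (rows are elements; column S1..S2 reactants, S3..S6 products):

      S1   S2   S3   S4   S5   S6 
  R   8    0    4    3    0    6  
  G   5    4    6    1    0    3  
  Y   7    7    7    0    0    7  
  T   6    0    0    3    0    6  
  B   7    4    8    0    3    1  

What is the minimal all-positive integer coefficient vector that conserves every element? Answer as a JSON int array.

R: 6·8+1·0 = 48 | 3·4+4·3+6·0+4·6 = 48
G: 6·5+1·4 = 34 | 3·6+4·1+6·0+4·3 = 34
Y: 6·7+1·7 = 49 | 3·7+4·0+6·0+4·7 = 49
T: 6·6+1·0 = 36 | 3·0+4·3+6·0+4·6 = 36
B: 6·7+1·4 = 46 | 3·8+4·0+6·3+4·1 = 46
gcd(6,1,3,4,6,4) = 1

Coefficients: [6, 1, 3, 4, 6, 4]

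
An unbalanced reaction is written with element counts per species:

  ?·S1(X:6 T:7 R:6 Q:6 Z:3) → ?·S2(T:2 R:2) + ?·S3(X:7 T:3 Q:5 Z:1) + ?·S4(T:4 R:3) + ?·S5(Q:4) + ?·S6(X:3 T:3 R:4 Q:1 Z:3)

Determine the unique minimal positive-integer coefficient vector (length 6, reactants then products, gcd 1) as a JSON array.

Coefficients: [6, 5, 3, 2, 4, 5]

X: 6·6 = 36 | 5·0+3·7+2·0+4·0+5·3 = 36
T: 6·7 = 42 | 5·2+3·3+2·4+4·0+5·3 = 42
R: 6·6 = 36 | 5·2+3·0+2·3+4·0+5·4 = 36
Q: 6·6 = 36 | 5·0+3·5+2·0+4·4+5·1 = 36
Z: 6·3 = 18 | 5·0+3·1+2·0+4·0+5·3 = 18
gcd(6,5,3,2,4,5) = 1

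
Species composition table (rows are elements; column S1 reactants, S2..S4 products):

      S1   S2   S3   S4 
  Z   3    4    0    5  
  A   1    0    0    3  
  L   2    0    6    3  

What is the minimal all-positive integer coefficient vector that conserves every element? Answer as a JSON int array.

Coefficients: [6, 2, 1, 2]

Z: 6·3 = 18 | 2·4+1·0+2·5 = 18
A: 6·1 = 6 | 2·0+1·0+2·3 = 6
L: 6·2 = 12 | 2·0+1·6+2·3 = 12
gcd(6,2,1,2) = 1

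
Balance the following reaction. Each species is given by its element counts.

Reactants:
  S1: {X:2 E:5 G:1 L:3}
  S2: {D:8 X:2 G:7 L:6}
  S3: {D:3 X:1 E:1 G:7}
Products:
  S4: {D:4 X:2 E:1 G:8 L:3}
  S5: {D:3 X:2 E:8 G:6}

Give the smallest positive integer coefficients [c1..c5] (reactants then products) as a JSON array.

D: 3·0+1·8+6·3 = 26 | 5·4+2·3 = 26
X: 3·2+1·2+6·1 = 14 | 5·2+2·2 = 14
E: 3·5+1·0+6·1 = 21 | 5·1+2·8 = 21
G: 3·1+1·7+6·7 = 52 | 5·8+2·6 = 52
L: 3·3+1·6+6·0 = 15 | 5·3+2·0 = 15
gcd(3,1,6,5,2) = 1

Coefficients: [3, 1, 6, 5, 2]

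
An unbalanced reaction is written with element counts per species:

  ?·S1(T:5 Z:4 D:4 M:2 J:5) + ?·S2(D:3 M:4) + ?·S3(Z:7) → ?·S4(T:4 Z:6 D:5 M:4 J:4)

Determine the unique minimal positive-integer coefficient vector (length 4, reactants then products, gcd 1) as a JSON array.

Coefficients: [4, 3, 2, 5]

T: 4·5+3·0+2·0 = 20 | 5·4 = 20
Z: 4·4+3·0+2·7 = 30 | 5·6 = 30
D: 4·4+3·3+2·0 = 25 | 5·5 = 25
M: 4·2+3·4+2·0 = 20 | 5·4 = 20
J: 4·5+3·0+2·0 = 20 | 5·4 = 20
gcd(4,3,2,5) = 1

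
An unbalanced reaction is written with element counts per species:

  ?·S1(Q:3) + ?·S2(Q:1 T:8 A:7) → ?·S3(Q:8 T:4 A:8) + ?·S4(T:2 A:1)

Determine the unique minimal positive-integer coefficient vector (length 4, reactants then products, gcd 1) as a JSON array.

Coefficients: [2, 2, 1, 6]

Q: 2·3+2·1 = 8 | 1·8+6·0 = 8
T: 2·0+2·8 = 16 | 1·4+6·2 = 16
A: 2·0+2·7 = 14 | 1·8+6·1 = 14
gcd(2,2,1,6) = 1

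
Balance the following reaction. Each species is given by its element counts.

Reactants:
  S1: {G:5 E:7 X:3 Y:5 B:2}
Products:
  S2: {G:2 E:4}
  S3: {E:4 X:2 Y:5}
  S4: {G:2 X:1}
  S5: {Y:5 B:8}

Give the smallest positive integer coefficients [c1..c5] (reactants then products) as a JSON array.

Coefficients: [4, 4, 3, 6, 1]

G: 4·5 = 20 | 4·2+3·0+6·2+1·0 = 20
E: 4·7 = 28 | 4·4+3·4+6·0+1·0 = 28
X: 4·3 = 12 | 4·0+3·2+6·1+1·0 = 12
Y: 4·5 = 20 | 4·0+3·5+6·0+1·5 = 20
B: 4·2 = 8 | 4·0+3·0+6·0+1·8 = 8
gcd(4,4,3,6,1) = 1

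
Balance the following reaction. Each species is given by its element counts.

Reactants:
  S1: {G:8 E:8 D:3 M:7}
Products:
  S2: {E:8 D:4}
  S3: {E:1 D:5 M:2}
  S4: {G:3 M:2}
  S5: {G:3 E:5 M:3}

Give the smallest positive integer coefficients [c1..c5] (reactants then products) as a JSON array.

Coefficients: [3, 1, 1, 5, 3]

G: 3·8 = 24 | 1·0+1·0+5·3+3·3 = 24
E: 3·8 = 24 | 1·8+1·1+5·0+3·5 = 24
D: 3·3 = 9 | 1·4+1·5+5·0+3·0 = 9
M: 3·7 = 21 | 1·0+1·2+5·2+3·3 = 21
gcd(3,1,1,5,3) = 1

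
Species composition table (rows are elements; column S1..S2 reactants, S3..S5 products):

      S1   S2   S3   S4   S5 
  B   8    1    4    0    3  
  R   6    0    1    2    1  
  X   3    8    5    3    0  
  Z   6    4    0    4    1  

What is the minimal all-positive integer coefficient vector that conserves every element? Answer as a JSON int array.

B: 3·8+2·1 = 26 | 2·4+5·0+6·3 = 26
R: 3·6+2·0 = 18 | 2·1+5·2+6·1 = 18
X: 3·3+2·8 = 25 | 2·5+5·3+6·0 = 25
Z: 3·6+2·4 = 26 | 2·0+5·4+6·1 = 26
gcd(3,2,2,5,6) = 1

Coefficients: [3, 2, 2, 5, 6]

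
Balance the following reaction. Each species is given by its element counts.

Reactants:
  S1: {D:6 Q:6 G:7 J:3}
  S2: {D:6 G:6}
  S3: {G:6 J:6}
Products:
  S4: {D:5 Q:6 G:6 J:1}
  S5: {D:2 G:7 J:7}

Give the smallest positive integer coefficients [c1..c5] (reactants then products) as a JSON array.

Coefficients: [6, 1, 5, 6, 6]

D: 6·6+1·6+5·0 = 42 | 6·5+6·2 = 42
Q: 6·6+1·0+5·0 = 36 | 6·6+6·0 = 36
G: 6·7+1·6+5·6 = 78 | 6·6+6·7 = 78
J: 6·3+1·0+5·6 = 48 | 6·1+6·7 = 48
gcd(6,1,5,6,6) = 1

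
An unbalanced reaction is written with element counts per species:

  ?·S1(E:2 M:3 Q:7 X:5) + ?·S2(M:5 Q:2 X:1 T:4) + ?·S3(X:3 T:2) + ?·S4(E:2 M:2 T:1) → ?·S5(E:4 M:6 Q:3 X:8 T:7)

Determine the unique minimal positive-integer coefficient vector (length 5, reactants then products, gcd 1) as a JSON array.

E: 1·2+1·0+6·0+5·2 = 12 | 3·4 = 12
M: 1·3+1·5+6·0+5·2 = 18 | 3·6 = 18
Q: 1·7+1·2+6·0+5·0 = 9 | 3·3 = 9
X: 1·5+1·1+6·3+5·0 = 24 | 3·8 = 24
T: 1·0+1·4+6·2+5·1 = 21 | 3·7 = 21
gcd(1,1,6,5,3) = 1

Coefficients: [1, 1, 6, 5, 3]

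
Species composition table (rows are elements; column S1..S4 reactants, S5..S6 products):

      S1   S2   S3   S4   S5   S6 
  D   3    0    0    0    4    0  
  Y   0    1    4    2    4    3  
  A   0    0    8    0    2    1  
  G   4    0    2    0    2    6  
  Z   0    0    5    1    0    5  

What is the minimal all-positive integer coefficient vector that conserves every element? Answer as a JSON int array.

D: 4·3+4·0+1·0+5·0 = 12 | 3·4+2·0 = 12
Y: 4·0+4·1+1·4+5·2 = 18 | 3·4+2·3 = 18
A: 4·0+4·0+1·8+5·0 = 8 | 3·2+2·1 = 8
G: 4·4+4·0+1·2+5·0 = 18 | 3·2+2·6 = 18
Z: 4·0+4·0+1·5+5·1 = 10 | 3·0+2·5 = 10
gcd(4,4,1,5,3,2) = 1

Coefficients: [4, 4, 1, 5, 3, 2]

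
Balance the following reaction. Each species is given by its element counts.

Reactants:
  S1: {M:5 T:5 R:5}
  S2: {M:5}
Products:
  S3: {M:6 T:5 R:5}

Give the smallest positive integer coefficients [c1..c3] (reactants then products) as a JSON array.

Coefficients: [5, 1, 5]

M: 5·5+1·5 = 30 | 5·6 = 30
T: 5·5+1·0 = 25 | 5·5 = 25
R: 5·5+1·0 = 25 | 5·5 = 25
gcd(5,1,5) = 1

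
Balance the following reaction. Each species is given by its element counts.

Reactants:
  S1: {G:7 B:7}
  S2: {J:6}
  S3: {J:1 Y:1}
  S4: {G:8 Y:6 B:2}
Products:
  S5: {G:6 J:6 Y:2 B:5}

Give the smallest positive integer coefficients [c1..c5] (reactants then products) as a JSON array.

Coefficients: [4, 5, 6, 1, 6]

G: 4·7+5·0+6·0+1·8 = 36 | 6·6 = 36
J: 4·0+5·6+6·1+1·0 = 36 | 6·6 = 36
Y: 4·0+5·0+6·1+1·6 = 12 | 6·2 = 12
B: 4·7+5·0+6·0+1·2 = 30 | 6·5 = 30
gcd(4,5,6,1,6) = 1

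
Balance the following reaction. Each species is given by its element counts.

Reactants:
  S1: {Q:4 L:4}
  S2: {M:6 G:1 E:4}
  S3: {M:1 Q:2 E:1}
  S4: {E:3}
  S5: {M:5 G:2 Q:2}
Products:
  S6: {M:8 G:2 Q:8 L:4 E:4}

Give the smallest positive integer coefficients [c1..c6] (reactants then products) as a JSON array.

Coefficients: [4, 2, 5, 1, 3, 4]

M: 4·0+2·6+5·1+1·0+3·5 = 32 | 4·8 = 32
G: 4·0+2·1+5·0+1·0+3·2 = 8 | 4·2 = 8
Q: 4·4+2·0+5·2+1·0+3·2 = 32 | 4·8 = 32
L: 4·4+2·0+5·0+1·0+3·0 = 16 | 4·4 = 16
E: 4·0+2·4+5·1+1·3+3·0 = 16 | 4·4 = 16
gcd(4,2,5,1,3,4) = 1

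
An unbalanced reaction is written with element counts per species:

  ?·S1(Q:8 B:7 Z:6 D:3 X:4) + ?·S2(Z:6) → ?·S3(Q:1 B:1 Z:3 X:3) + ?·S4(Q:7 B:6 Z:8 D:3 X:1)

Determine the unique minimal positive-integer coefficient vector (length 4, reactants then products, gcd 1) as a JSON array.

Coefficients: [6, 5, 6, 6]

Q: 6·8+5·0 = 48 | 6·1+6·7 = 48
B: 6·7+5·0 = 42 | 6·1+6·6 = 42
Z: 6·6+5·6 = 66 | 6·3+6·8 = 66
D: 6·3+5·0 = 18 | 6·0+6·3 = 18
X: 6·4+5·0 = 24 | 6·3+6·1 = 24
gcd(6,5,6,6) = 1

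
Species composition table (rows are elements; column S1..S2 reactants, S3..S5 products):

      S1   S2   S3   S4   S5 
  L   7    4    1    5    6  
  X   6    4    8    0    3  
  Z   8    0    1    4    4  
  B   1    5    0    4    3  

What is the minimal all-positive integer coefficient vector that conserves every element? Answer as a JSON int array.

Coefficients: [5, 5, 4, 3, 6]

L: 5·7+5·4 = 55 | 4·1+3·5+6·6 = 55
X: 5·6+5·4 = 50 | 4·8+3·0+6·3 = 50
Z: 5·8+5·0 = 40 | 4·1+3·4+6·4 = 40
B: 5·1+5·5 = 30 | 4·0+3·4+6·3 = 30
gcd(5,5,4,3,6) = 1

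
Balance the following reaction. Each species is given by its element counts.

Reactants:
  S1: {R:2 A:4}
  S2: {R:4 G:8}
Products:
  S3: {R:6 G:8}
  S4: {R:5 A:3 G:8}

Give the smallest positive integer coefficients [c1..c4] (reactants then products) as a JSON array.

Coefficients: [3, 5, 1, 4]

R: 3·2+5·4 = 26 | 1·6+4·5 = 26
A: 3·4+5·0 = 12 | 1·0+4·3 = 12
G: 3·0+5·8 = 40 | 1·8+4·8 = 40
gcd(3,5,1,4) = 1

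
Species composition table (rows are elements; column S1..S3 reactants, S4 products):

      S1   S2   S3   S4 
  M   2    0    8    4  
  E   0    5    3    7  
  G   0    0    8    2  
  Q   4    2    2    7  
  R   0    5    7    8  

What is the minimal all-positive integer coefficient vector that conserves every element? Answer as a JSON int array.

M: 4·2+5·0+1·8 = 16 | 4·4 = 16
E: 4·0+5·5+1·3 = 28 | 4·7 = 28
G: 4·0+5·0+1·8 = 8 | 4·2 = 8
Q: 4·4+5·2+1·2 = 28 | 4·7 = 28
R: 4·0+5·5+1·7 = 32 | 4·8 = 32
gcd(4,5,1,4) = 1

Coefficients: [4, 5, 1, 4]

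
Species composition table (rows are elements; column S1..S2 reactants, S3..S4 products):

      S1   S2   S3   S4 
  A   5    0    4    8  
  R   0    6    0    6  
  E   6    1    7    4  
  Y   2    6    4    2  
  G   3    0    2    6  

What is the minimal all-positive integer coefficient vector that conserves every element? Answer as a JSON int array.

Coefficients: [4, 1, 3, 1]

A: 4·5+1·0 = 20 | 3·4+1·8 = 20
R: 4·0+1·6 = 6 | 3·0+1·6 = 6
E: 4·6+1·1 = 25 | 3·7+1·4 = 25
Y: 4·2+1·6 = 14 | 3·4+1·2 = 14
G: 4·3+1·0 = 12 | 3·2+1·6 = 12
gcd(4,1,3,1) = 1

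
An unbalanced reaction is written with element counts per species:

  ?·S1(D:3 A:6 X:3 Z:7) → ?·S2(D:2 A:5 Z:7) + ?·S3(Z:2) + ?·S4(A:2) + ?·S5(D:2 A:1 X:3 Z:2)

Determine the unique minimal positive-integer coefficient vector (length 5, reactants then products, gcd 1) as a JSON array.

Coefficients: [4, 2, 3, 5, 4]

D: 4·3 = 12 | 2·2+3·0+5·0+4·2 = 12
A: 4·6 = 24 | 2·5+3·0+5·2+4·1 = 24
X: 4·3 = 12 | 2·0+3·0+5·0+4·3 = 12
Z: 4·7 = 28 | 2·7+3·2+5·0+4·2 = 28
gcd(4,2,3,5,4) = 1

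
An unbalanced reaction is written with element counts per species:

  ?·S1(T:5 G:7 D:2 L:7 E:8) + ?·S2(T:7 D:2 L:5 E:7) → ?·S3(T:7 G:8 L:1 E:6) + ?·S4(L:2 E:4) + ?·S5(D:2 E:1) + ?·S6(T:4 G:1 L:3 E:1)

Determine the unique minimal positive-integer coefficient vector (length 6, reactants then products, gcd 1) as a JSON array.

Coefficients: [2, 3, 1, 5, 5, 6]

T: 2·5+3·7 = 31 | 1·7+5·0+5·0+6·4 = 31
G: 2·7+3·0 = 14 | 1·8+5·0+5·0+6·1 = 14
D: 2·2+3·2 = 10 | 1·0+5·0+5·2+6·0 = 10
L: 2·7+3·5 = 29 | 1·1+5·2+5·0+6·3 = 29
E: 2·8+3·7 = 37 | 1·6+5·4+5·1+6·1 = 37
gcd(2,3,1,5,5,6) = 1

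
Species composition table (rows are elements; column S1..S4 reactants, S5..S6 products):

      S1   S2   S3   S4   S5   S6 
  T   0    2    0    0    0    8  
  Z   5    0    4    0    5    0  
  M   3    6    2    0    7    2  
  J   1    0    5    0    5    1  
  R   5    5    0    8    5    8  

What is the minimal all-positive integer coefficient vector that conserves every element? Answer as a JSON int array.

T: 1·0+4·2+5·0+1·0 = 8 | 5·0+1·8 = 8
Z: 1·5+4·0+5·4+1·0 = 25 | 5·5+1·0 = 25
M: 1·3+4·6+5·2+1·0 = 37 | 5·7+1·2 = 37
J: 1·1+4·0+5·5+1·0 = 26 | 5·5+1·1 = 26
R: 1·5+4·5+5·0+1·8 = 33 | 5·5+1·8 = 33
gcd(1,4,5,1,5,1) = 1

Coefficients: [1, 4, 5, 1, 5, 1]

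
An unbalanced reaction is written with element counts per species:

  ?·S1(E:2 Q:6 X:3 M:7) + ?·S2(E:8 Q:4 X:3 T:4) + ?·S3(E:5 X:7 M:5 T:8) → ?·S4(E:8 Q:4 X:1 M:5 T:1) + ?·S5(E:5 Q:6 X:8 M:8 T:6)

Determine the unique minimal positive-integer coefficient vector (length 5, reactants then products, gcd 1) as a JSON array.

E: 5·2+2·8+3·5 = 41 | 2·8+5·5 = 41
Q: 5·6+2·4+3·0 = 38 | 2·4+5·6 = 38
X: 5·3+2·3+3·7 = 42 | 2·1+5·8 = 42
M: 5·7+2·0+3·5 = 50 | 2·5+5·8 = 50
T: 5·0+2·4+3·8 = 32 | 2·1+5·6 = 32
gcd(5,2,3,2,5) = 1

Coefficients: [5, 2, 3, 2, 5]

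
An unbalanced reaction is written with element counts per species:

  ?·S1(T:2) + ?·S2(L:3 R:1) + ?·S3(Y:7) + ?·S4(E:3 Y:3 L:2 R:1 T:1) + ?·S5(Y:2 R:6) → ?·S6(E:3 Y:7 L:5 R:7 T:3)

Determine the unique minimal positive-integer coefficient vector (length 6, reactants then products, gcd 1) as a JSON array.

Coefficients: [6, 6, 2, 6, 5, 6]

E: 6·0+6·0+2·0+6·3+5·0 = 18 | 6·3 = 18
Y: 6·0+6·0+2·7+6·3+5·2 = 42 | 6·7 = 42
L: 6·0+6·3+2·0+6·2+5·0 = 30 | 6·5 = 30
R: 6·0+6·1+2·0+6·1+5·6 = 42 | 6·7 = 42
T: 6·2+6·0+2·0+6·1+5·0 = 18 | 6·3 = 18
gcd(6,6,2,6,5,6) = 1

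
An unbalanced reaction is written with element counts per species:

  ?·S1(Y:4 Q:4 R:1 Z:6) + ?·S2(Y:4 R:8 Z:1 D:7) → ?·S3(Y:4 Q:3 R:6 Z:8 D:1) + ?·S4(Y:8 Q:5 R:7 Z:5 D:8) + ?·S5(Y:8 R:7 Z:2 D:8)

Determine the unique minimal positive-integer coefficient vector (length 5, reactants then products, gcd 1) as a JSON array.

Coefficients: [6, 5, 3, 3, 1]

Y: 6·4+5·4 = 44 | 3·4+3·8+1·8 = 44
Q: 6·4+5·0 = 24 | 3·3+3·5+1·0 = 24
R: 6·1+5·8 = 46 | 3·6+3·7+1·7 = 46
Z: 6·6+5·1 = 41 | 3·8+3·5+1·2 = 41
D: 6·0+5·7 = 35 | 3·1+3·8+1·8 = 35
gcd(6,5,3,3,1) = 1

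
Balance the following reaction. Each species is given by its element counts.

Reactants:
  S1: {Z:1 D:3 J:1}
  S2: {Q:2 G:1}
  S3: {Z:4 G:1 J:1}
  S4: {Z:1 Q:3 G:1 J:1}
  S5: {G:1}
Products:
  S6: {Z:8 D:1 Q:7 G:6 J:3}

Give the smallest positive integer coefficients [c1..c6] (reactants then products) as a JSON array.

Coefficients: [1, 6, 5, 3, 4, 3]

Z: 1·1+6·0+5·4+3·1+4·0 = 24 | 3·8 = 24
D: 1·3+6·0+5·0+3·0+4·0 = 3 | 3·1 = 3
Q: 1·0+6·2+5·0+3·3+4·0 = 21 | 3·7 = 21
G: 1·0+6·1+5·1+3·1+4·1 = 18 | 3·6 = 18
J: 1·1+6·0+5·1+3·1+4·0 = 9 | 3·3 = 9
gcd(1,6,5,3,4,3) = 1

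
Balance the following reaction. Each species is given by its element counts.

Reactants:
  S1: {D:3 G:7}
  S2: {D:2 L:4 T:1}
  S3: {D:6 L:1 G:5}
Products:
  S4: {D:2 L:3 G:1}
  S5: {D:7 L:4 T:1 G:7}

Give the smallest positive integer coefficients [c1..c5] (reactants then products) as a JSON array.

D: 3·3+5·2+3·6 = 37 | 1·2+5·7 = 37
L: 3·0+5·4+3·1 = 23 | 1·3+5·4 = 23
T: 3·0+5·1+3·0 = 5 | 1·0+5·1 = 5
G: 3·7+5·0+3·5 = 36 | 1·1+5·7 = 36
gcd(3,5,3,1,5) = 1

Coefficients: [3, 5, 3, 1, 5]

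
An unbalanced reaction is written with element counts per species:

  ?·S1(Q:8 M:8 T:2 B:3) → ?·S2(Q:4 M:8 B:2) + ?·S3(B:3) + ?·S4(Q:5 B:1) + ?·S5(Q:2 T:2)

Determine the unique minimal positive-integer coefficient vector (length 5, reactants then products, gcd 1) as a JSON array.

Q: 5·8 = 40 | 5·4+1·0+2·5+5·2 = 40
M: 5·8 = 40 | 5·8+1·0+2·0+5·0 = 40
T: 5·2 = 10 | 5·0+1·0+2·0+5·2 = 10
B: 5·3 = 15 | 5·2+1·3+2·1+5·0 = 15
gcd(5,5,1,2,5) = 1

Coefficients: [5, 5, 1, 2, 5]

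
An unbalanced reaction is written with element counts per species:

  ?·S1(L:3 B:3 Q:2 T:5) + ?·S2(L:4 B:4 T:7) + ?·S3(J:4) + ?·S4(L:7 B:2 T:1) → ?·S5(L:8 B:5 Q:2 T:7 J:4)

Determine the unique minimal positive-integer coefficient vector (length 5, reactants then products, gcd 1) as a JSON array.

Coefficients: [5, 1, 5, 3, 5]

L: 5·3+1·4+5·0+3·7 = 40 | 5·8 = 40
B: 5·3+1·4+5·0+3·2 = 25 | 5·5 = 25
Q: 5·2+1·0+5·0+3·0 = 10 | 5·2 = 10
T: 5·5+1·7+5·0+3·1 = 35 | 5·7 = 35
J: 5·0+1·0+5·4+3·0 = 20 | 5·4 = 20
gcd(5,1,5,3,5) = 1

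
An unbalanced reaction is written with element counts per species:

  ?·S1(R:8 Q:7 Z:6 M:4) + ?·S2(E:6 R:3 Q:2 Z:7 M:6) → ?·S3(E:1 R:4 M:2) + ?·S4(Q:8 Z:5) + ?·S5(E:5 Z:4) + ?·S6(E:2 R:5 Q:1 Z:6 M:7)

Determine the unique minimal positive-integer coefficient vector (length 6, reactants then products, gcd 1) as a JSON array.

E: 2·0+2·6 = 12 | 3·1+2·0+1·5+2·2 = 12
R: 2·8+2·3 = 22 | 3·4+2·0+1·0+2·5 = 22
Q: 2·7+2·2 = 18 | 3·0+2·8+1·0+2·1 = 18
Z: 2·6+2·7 = 26 | 3·0+2·5+1·4+2·6 = 26
M: 2·4+2·6 = 20 | 3·2+2·0+1·0+2·7 = 20
gcd(2,2,3,2,1,2) = 1

Coefficients: [2, 2, 3, 2, 1, 2]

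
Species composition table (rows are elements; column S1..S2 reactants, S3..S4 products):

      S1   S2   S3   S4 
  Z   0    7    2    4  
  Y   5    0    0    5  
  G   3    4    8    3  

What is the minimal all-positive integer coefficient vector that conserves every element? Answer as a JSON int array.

Z: 3·0+2·7 = 14 | 1·2+3·4 = 14
Y: 3·5+2·0 = 15 | 1·0+3·5 = 15
G: 3·3+2·4 = 17 | 1·8+3·3 = 17
gcd(3,2,1,3) = 1

Coefficients: [3, 2, 1, 3]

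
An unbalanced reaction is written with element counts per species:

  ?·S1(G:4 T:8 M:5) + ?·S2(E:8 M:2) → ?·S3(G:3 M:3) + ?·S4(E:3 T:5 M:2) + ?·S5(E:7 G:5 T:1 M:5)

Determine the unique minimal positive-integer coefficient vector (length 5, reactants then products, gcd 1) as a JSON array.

E: 2·0+2·8 = 16 | 1·0+3·3+1·7 = 16
G: 2·4+2·0 = 8 | 1·3+3·0+1·5 = 8
T: 2·8+2·0 = 16 | 1·0+3·5+1·1 = 16
M: 2·5+2·2 = 14 | 1·3+3·2+1·5 = 14
gcd(2,2,1,3,1) = 1

Coefficients: [2, 2, 1, 3, 1]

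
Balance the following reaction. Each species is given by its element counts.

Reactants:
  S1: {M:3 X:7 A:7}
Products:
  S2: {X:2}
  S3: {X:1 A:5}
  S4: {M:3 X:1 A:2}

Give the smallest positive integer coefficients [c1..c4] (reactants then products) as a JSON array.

Coefficients: [2, 5, 2, 2]

M: 2·3 = 6 | 5·0+2·0+2·3 = 6
X: 2·7 = 14 | 5·2+2·1+2·1 = 14
A: 2·7 = 14 | 5·0+2·5+2·2 = 14
gcd(2,5,2,2) = 1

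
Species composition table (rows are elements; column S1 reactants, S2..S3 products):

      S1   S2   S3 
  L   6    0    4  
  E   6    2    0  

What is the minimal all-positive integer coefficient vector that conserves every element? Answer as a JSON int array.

Coefficients: [2, 6, 3]

L: 2·6 = 12 | 6·0+3·4 = 12
E: 2·6 = 12 | 6·2+3·0 = 12
gcd(2,6,3) = 1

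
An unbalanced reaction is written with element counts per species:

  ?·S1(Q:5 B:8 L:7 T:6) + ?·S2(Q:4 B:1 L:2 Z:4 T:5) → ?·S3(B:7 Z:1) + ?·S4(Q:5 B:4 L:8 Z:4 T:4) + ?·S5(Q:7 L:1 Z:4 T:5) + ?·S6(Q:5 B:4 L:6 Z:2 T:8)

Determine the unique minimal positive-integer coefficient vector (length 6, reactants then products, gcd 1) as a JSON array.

Q: 4·5+6·4 = 44 | 2·0+1·5+2·7+5·5 = 44
B: 4·8+6·1 = 38 | 2·7+1·4+2·0+5·4 = 38
L: 4·7+6·2 = 40 | 2·0+1·8+2·1+5·6 = 40
Z: 4·0+6·4 = 24 | 2·1+1·4+2·4+5·2 = 24
T: 4·6+6·5 = 54 | 2·0+1·4+2·5+5·8 = 54
gcd(4,6,2,1,2,5) = 1

Coefficients: [4, 6, 2, 1, 2, 5]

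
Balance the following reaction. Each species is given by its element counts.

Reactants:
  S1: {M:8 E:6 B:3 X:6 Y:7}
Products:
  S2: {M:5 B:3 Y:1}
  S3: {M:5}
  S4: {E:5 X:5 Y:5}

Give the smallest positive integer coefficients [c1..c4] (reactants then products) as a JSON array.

M: 5·8 = 40 | 5·5+3·5+6·0 = 40
E: 5·6 = 30 | 5·0+3·0+6·5 = 30
B: 5·3 = 15 | 5·3+3·0+6·0 = 15
X: 5·6 = 30 | 5·0+3·0+6·5 = 30
Y: 5·7 = 35 | 5·1+3·0+6·5 = 35
gcd(5,5,3,6) = 1

Coefficients: [5, 5, 3, 6]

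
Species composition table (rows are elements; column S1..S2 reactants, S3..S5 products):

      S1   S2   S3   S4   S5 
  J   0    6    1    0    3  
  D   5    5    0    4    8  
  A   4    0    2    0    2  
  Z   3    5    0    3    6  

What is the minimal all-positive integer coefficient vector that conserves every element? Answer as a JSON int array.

Coefficients: [5, 3, 6, 2, 4]

J: 5·0+3·6 = 18 | 6·1+2·0+4·3 = 18
D: 5·5+3·5 = 40 | 6·0+2·4+4·8 = 40
A: 5·4+3·0 = 20 | 6·2+2·0+4·2 = 20
Z: 5·3+3·5 = 30 | 6·0+2·3+4·6 = 30
gcd(5,3,6,2,4) = 1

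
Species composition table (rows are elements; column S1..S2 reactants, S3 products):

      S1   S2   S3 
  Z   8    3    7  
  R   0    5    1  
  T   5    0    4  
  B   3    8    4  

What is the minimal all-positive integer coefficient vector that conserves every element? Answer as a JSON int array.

Z: 4·8+1·3 = 35 | 5·7 = 35
R: 4·0+1·5 = 5 | 5·1 = 5
T: 4·5+1·0 = 20 | 5·4 = 20
B: 4·3+1·8 = 20 | 5·4 = 20
gcd(4,1,5) = 1

Coefficients: [4, 1, 5]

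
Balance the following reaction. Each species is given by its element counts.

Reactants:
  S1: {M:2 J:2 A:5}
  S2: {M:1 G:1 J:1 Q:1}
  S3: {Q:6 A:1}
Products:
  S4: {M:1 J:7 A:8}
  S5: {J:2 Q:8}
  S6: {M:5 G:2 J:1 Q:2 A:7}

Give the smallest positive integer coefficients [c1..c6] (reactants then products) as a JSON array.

M: 5·2+6·1+4·0 = 16 | 1·1+3·0+3·5 = 16
G: 5·0+6·1+4·0 = 6 | 1·0+3·0+3·2 = 6
J: 5·2+6·1+4·0 = 16 | 1·7+3·2+3·1 = 16
Q: 5·0+6·1+4·6 = 30 | 1·0+3·8+3·2 = 30
A: 5·5+6·0+4·1 = 29 | 1·8+3·0+3·7 = 29
gcd(5,6,4,1,3,3) = 1

Coefficients: [5, 6, 4, 1, 3, 3]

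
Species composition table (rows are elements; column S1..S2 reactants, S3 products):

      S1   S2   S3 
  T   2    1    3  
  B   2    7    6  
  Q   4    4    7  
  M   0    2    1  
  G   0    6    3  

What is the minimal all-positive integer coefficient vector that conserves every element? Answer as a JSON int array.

Coefficients: [5, 2, 4]

T: 5·2+2·1 = 12 | 4·3 = 12
B: 5·2+2·7 = 24 | 4·6 = 24
Q: 5·4+2·4 = 28 | 4·7 = 28
M: 5·0+2·2 = 4 | 4·1 = 4
G: 5·0+2·6 = 12 | 4·3 = 12
gcd(5,2,4) = 1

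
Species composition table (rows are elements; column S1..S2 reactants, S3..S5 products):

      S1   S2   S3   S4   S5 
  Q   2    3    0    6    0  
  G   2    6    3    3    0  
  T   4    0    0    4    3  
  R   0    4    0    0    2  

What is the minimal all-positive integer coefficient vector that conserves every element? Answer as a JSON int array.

Coefficients: [6, 2, 5, 3, 4]

Q: 6·2+2·3 = 18 | 5·0+3·6+4·0 = 18
G: 6·2+2·6 = 24 | 5·3+3·3+4·0 = 24
T: 6·4+2·0 = 24 | 5·0+3·4+4·3 = 24
R: 6·0+2·4 = 8 | 5·0+3·0+4·2 = 8
gcd(6,2,5,3,4) = 1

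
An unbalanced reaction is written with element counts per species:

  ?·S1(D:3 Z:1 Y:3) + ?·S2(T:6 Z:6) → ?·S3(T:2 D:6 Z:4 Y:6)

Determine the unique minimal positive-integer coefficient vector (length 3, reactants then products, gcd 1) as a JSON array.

Coefficients: [6, 1, 3]

T: 6·0+1·6 = 6 | 3·2 = 6
D: 6·3+1·0 = 18 | 3·6 = 18
Z: 6·1+1·6 = 12 | 3·4 = 12
Y: 6·3+1·0 = 18 | 3·6 = 18
gcd(6,1,3) = 1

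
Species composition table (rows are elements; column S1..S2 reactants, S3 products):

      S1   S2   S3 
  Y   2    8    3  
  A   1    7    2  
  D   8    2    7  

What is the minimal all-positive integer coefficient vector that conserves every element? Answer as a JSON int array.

Coefficients: [5, 1, 6]

Y: 5·2+1·8 = 18 | 6·3 = 18
A: 5·1+1·7 = 12 | 6·2 = 12
D: 5·8+1·2 = 42 | 6·7 = 42
gcd(5,1,6) = 1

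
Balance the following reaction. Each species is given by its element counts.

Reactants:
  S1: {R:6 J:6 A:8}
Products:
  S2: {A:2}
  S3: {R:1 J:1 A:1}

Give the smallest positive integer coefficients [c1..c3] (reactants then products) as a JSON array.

Coefficients: [1, 1, 6]

R: 1·6 = 6 | 1·0+6·1 = 6
J: 1·6 = 6 | 1·0+6·1 = 6
A: 1·8 = 8 | 1·2+6·1 = 8
gcd(1,1,6) = 1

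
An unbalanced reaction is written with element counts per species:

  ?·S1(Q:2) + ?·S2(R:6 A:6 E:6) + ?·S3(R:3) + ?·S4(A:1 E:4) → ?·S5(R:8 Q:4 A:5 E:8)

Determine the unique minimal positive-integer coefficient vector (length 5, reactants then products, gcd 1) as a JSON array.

Coefficients: [6, 2, 4, 3, 3]

R: 6·0+2·6+4·3+3·0 = 24 | 3·8 = 24
Q: 6·2+2·0+4·0+3·0 = 12 | 3·4 = 12
A: 6·0+2·6+4·0+3·1 = 15 | 3·5 = 15
E: 6·0+2·6+4·0+3·4 = 24 | 3·8 = 24
gcd(6,2,4,3,3) = 1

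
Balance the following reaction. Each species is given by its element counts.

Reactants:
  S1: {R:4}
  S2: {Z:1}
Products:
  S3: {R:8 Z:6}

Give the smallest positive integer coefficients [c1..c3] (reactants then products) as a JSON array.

R: 2·4+6·0 = 8 | 1·8 = 8
Z: 2·0+6·1 = 6 | 1·6 = 6
gcd(2,6,1) = 1

Coefficients: [2, 6, 1]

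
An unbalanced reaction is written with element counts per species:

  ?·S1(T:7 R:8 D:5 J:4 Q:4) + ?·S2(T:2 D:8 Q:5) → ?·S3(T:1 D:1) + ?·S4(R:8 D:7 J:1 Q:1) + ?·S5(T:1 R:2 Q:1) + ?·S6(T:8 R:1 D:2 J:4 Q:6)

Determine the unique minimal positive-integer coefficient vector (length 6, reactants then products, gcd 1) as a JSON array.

T: 5·7+2·2 = 39 | 5·1+4·0+2·1+4·8 = 39
R: 5·8+2·0 = 40 | 5·0+4·8+2·2+4·1 = 40
D: 5·5+2·8 = 41 | 5·1+4·7+2·0+4·2 = 41
J: 5·4+2·0 = 20 | 5·0+4·1+2·0+4·4 = 20
Q: 5·4+2·5 = 30 | 5·0+4·1+2·1+4·6 = 30
gcd(5,2,5,4,2,4) = 1

Coefficients: [5, 2, 5, 4, 2, 4]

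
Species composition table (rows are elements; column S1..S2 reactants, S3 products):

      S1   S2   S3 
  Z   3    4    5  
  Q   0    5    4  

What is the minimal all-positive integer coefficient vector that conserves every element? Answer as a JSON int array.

Coefficients: [3, 4, 5]

Z: 3·3+4·4 = 25 | 5·5 = 25
Q: 3·0+4·5 = 20 | 5·4 = 20
gcd(3,4,5) = 1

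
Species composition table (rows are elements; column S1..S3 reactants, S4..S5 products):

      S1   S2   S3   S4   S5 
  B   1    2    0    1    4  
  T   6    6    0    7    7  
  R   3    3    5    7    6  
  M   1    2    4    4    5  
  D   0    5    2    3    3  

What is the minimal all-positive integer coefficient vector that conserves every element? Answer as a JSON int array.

Coefficients: [5, 2, 4, 5, 1]

B: 5·1+2·2+4·0 = 9 | 5·1+1·4 = 9
T: 5·6+2·6+4·0 = 42 | 5·7+1·7 = 42
R: 5·3+2·3+4·5 = 41 | 5·7+1·6 = 41
M: 5·1+2·2+4·4 = 25 | 5·4+1·5 = 25
D: 5·0+2·5+4·2 = 18 | 5·3+1·3 = 18
gcd(5,2,4,5,1) = 1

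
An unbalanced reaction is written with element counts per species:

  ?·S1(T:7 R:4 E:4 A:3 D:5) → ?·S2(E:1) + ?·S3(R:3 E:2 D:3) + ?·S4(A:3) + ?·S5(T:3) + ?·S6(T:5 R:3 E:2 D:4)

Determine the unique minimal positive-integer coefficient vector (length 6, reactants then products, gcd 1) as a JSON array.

T: 3·7 = 21 | 4·0+1·0+3·0+2·3+3·5 = 21
R: 3·4 = 12 | 4·0+1·3+3·0+2·0+3·3 = 12
E: 3·4 = 12 | 4·1+1·2+3·0+2·0+3·2 = 12
A: 3·3 = 9 | 4·0+1·0+3·3+2·0+3·0 = 9
D: 3·5 = 15 | 4·0+1·3+3·0+2·0+3·4 = 15
gcd(3,4,1,3,2,3) = 1

Coefficients: [3, 4, 1, 3, 2, 3]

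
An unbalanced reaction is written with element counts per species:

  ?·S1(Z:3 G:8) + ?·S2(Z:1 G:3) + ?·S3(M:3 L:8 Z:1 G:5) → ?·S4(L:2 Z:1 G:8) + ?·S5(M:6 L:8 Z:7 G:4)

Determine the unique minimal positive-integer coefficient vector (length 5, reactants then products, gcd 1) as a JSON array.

M: 1·0+6·0+2·3 = 6 | 4·0+1·6 = 6
L: 1·0+6·0+2·8 = 16 | 4·2+1·8 = 16
Z: 1·3+6·1+2·1 = 11 | 4·1+1·7 = 11
G: 1·8+6·3+2·5 = 36 | 4·8+1·4 = 36
gcd(1,6,2,4,1) = 1

Coefficients: [1, 6, 2, 4, 1]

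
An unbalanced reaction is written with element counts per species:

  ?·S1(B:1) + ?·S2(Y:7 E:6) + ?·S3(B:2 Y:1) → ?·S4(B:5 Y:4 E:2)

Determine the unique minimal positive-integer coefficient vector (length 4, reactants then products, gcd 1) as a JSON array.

B: 5·1+1·0+5·2 = 15 | 3·5 = 15
Y: 5·0+1·7+5·1 = 12 | 3·4 = 12
E: 5·0+1·6+5·0 = 6 | 3·2 = 6
gcd(5,1,5,3) = 1

Coefficients: [5, 1, 5, 3]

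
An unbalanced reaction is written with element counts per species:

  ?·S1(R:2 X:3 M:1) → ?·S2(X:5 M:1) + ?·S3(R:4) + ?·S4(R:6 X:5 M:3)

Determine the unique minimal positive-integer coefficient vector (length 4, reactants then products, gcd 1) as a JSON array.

Coefficients: [5, 2, 1, 1]

R: 5·2 = 10 | 2·0+1·4+1·6 = 10
X: 5·3 = 15 | 2·5+1·0+1·5 = 15
M: 5·1 = 5 | 2·1+1·0+1·3 = 5
gcd(5,2,1,1) = 1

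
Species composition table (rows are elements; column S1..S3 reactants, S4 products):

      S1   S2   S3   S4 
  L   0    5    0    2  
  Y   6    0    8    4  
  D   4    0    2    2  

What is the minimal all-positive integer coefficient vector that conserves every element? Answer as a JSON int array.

L: 2·0+2·5+1·0 = 10 | 5·2 = 10
Y: 2·6+2·0+1·8 = 20 | 5·4 = 20
D: 2·4+2·0+1·2 = 10 | 5·2 = 10
gcd(2,2,1,5) = 1

Coefficients: [2, 2, 1, 5]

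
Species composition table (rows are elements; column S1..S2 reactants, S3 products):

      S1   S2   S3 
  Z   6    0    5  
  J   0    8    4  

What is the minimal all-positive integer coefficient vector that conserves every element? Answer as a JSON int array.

Coefficients: [5, 3, 6]

Z: 5·6+3·0 = 30 | 6·5 = 30
J: 5·0+3·8 = 24 | 6·4 = 24
gcd(5,3,6) = 1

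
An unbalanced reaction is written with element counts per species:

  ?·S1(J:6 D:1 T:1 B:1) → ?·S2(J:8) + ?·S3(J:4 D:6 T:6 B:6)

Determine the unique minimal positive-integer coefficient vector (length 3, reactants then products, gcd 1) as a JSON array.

Coefficients: [6, 4, 1]

J: 6·6 = 36 | 4·8+1·4 = 36
D: 6·1 = 6 | 4·0+1·6 = 6
T: 6·1 = 6 | 4·0+1·6 = 6
B: 6·1 = 6 | 4·0+1·6 = 6
gcd(6,4,1) = 1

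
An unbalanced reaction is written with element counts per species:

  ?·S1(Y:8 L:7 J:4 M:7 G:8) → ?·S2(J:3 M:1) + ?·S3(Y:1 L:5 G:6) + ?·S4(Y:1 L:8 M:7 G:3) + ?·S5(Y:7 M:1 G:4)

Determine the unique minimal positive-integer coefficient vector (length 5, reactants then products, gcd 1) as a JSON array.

Y: 3·8 = 24 | 4·0+1·1+2·1+3·7 = 24
L: 3·7 = 21 | 4·0+1·5+2·8+3·0 = 21
J: 3·4 = 12 | 4·3+1·0+2·0+3·0 = 12
M: 3·7 = 21 | 4·1+1·0+2·7+3·1 = 21
G: 3·8 = 24 | 4·0+1·6+2·3+3·4 = 24
gcd(3,4,1,2,3) = 1

Coefficients: [3, 4, 1, 2, 3]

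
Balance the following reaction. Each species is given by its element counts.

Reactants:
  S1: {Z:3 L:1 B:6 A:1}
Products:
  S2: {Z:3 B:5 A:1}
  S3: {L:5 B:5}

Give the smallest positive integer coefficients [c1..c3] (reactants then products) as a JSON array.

Coefficients: [5, 5, 1]

Z: 5·3 = 15 | 5·3+1·0 = 15
L: 5·1 = 5 | 5·0+1·5 = 5
B: 5·6 = 30 | 5·5+1·5 = 30
A: 5·1 = 5 | 5·1+1·0 = 5
gcd(5,5,1) = 1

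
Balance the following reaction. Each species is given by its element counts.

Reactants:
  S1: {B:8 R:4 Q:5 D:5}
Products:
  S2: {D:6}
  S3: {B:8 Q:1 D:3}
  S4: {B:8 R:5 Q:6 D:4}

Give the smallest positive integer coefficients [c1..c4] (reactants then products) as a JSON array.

B: 5·8 = 40 | 1·0+1·8+4·8 = 40
R: 5·4 = 20 | 1·0+1·0+4·5 = 20
Q: 5·5 = 25 | 1·0+1·1+4·6 = 25
D: 5·5 = 25 | 1·6+1·3+4·4 = 25
gcd(5,1,1,4) = 1

Coefficients: [5, 1, 1, 4]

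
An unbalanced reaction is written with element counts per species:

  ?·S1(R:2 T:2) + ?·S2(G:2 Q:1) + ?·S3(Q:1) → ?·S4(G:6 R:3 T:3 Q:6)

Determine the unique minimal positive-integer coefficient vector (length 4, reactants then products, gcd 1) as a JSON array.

Coefficients: [3, 6, 6, 2]

G: 3·0+6·2+6·0 = 12 | 2·6 = 12
R: 3·2+6·0+6·0 = 6 | 2·3 = 6
T: 3·2+6·0+6·0 = 6 | 2·3 = 6
Q: 3·0+6·1+6·1 = 12 | 2·6 = 12
gcd(3,6,6,2) = 1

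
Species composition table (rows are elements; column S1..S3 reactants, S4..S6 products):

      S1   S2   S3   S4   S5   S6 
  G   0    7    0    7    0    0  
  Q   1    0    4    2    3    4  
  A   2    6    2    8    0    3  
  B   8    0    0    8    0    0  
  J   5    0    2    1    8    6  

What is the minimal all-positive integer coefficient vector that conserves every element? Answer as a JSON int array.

G: 5·0+5·7+6·0 = 35 | 5·7+1·0+4·0 = 35
Q: 5·1+5·0+6·4 = 29 | 5·2+1·3+4·4 = 29
A: 5·2+5·6+6·2 = 52 | 5·8+1·0+4·3 = 52
B: 5·8+5·0+6·0 = 40 | 5·8+1·0+4·0 = 40
J: 5·5+5·0+6·2 = 37 | 5·1+1·8+4·6 = 37
gcd(5,5,6,5,1,4) = 1

Coefficients: [5, 5, 6, 5, 1, 4]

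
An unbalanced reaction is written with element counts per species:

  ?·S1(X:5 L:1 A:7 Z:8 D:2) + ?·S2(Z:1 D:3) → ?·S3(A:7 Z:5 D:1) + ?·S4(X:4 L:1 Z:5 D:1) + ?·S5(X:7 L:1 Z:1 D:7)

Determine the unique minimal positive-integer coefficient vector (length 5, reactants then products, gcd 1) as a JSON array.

X: 3·5+2·0 = 15 | 3·0+2·4+1·7 = 15
L: 3·1+2·0 = 3 | 3·0+2·1+1·1 = 3
A: 3·7+2·0 = 21 | 3·7+2·0+1·0 = 21
Z: 3·8+2·1 = 26 | 3·5+2·5+1·1 = 26
D: 3·2+2·3 = 12 | 3·1+2·1+1·7 = 12
gcd(3,2,3,2,1) = 1

Coefficients: [3, 2, 3, 2, 1]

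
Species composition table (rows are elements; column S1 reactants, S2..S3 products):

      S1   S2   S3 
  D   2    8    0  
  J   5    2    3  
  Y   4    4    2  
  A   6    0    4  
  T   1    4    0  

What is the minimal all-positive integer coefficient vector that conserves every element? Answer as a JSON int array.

Coefficients: [4, 1, 6]

D: 4·2 = 8 | 1·8+6·0 = 8
J: 4·5 = 20 | 1·2+6·3 = 20
Y: 4·4 = 16 | 1·4+6·2 = 16
A: 4·6 = 24 | 1·0+6·4 = 24
T: 4·1 = 4 | 1·4+6·0 = 4
gcd(4,1,6) = 1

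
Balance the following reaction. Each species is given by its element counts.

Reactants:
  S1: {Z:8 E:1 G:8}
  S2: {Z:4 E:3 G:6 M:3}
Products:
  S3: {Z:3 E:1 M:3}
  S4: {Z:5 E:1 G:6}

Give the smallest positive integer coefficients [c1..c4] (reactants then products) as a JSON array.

Coefficients: [3, 1, 1, 5]

Z: 3·8+1·4 = 28 | 1·3+5·5 = 28
E: 3·1+1·3 = 6 | 1·1+5·1 = 6
G: 3·8+1·6 = 30 | 1·0+5·6 = 30
M: 3·0+1·3 = 3 | 1·3+5·0 = 3
gcd(3,1,1,5) = 1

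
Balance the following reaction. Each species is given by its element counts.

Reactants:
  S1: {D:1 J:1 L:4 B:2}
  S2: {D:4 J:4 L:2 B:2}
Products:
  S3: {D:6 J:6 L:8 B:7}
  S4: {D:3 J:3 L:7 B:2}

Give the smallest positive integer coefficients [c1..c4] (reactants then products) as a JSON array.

D: 6·1+3·4 = 18 | 2·6+2·3 = 18
J: 6·1+3·4 = 18 | 2·6+2·3 = 18
L: 6·4+3·2 = 30 | 2·8+2·7 = 30
B: 6·2+3·2 = 18 | 2·7+2·2 = 18
gcd(6,3,2,2) = 1

Coefficients: [6, 3, 2, 2]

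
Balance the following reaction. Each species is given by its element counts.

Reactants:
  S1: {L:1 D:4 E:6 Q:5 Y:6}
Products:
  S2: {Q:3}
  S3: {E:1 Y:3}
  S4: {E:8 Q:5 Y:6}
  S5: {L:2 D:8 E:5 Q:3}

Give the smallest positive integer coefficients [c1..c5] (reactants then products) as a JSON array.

L: 4·1 = 4 | 3·0+6·0+1·0+2·2 = 4
D: 4·4 = 16 | 3·0+6·0+1·0+2·8 = 16
E: 4·6 = 24 | 3·0+6·1+1·8+2·5 = 24
Q: 4·5 = 20 | 3·3+6·0+1·5+2·3 = 20
Y: 4·6 = 24 | 3·0+6·3+1·6+2·0 = 24
gcd(4,3,6,1,2) = 1

Coefficients: [4, 3, 6, 1, 2]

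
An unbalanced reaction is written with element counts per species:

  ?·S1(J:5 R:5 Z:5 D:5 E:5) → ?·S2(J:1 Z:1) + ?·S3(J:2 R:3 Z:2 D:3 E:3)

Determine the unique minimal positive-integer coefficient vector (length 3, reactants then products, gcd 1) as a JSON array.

Coefficients: [3, 5, 5]

J: 3·5 = 15 | 5·1+5·2 = 15
R: 3·5 = 15 | 5·0+5·3 = 15
Z: 3·5 = 15 | 5·1+5·2 = 15
D: 3·5 = 15 | 5·0+5·3 = 15
E: 3·5 = 15 | 5·0+5·3 = 15
gcd(3,5,5) = 1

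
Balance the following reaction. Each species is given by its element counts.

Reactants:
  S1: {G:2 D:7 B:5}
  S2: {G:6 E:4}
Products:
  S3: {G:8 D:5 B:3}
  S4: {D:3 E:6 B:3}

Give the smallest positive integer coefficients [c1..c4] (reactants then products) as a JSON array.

G: 3·2+3·6 = 24 | 3·8+2·0 = 24
D: 3·7+3·0 = 21 | 3·5+2·3 = 21
E: 3·0+3·4 = 12 | 3·0+2·6 = 12
B: 3·5+3·0 = 15 | 3·3+2·3 = 15
gcd(3,3,3,2) = 1

Coefficients: [3, 3, 3, 2]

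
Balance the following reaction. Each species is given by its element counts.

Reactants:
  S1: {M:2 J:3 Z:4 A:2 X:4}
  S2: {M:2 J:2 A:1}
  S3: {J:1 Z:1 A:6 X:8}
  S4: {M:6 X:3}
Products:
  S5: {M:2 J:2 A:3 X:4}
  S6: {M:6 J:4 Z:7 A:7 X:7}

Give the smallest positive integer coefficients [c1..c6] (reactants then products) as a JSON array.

Coefficients: [1, 5, 3, 1, 6, 1]

M: 1·2+5·2+3·0+1·6 = 18 | 6·2+1·6 = 18
J: 1·3+5·2+3·1+1·0 = 16 | 6·2+1·4 = 16
Z: 1·4+5·0+3·1+1·0 = 7 | 6·0+1·7 = 7
A: 1·2+5·1+3·6+1·0 = 25 | 6·3+1·7 = 25
X: 1·4+5·0+3·8+1·3 = 31 | 6·4+1·7 = 31
gcd(1,5,3,1,6,1) = 1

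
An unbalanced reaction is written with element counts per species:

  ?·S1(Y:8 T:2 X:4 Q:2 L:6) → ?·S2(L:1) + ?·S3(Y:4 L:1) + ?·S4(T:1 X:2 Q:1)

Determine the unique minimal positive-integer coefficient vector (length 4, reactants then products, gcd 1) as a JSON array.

Y: 1·8 = 8 | 4·0+2·4+2·0 = 8
T: 1·2 = 2 | 4·0+2·0+2·1 = 2
X: 1·4 = 4 | 4·0+2·0+2·2 = 4
Q: 1·2 = 2 | 4·0+2·0+2·1 = 2
L: 1·6 = 6 | 4·1+2·1+2·0 = 6
gcd(1,4,2,2) = 1

Coefficients: [1, 4, 2, 2]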